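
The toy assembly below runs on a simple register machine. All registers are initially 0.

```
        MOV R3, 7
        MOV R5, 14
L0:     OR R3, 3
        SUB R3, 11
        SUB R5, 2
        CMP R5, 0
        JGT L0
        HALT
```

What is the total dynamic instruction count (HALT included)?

after MOV R3, 7: R3=7
after MOV R5, 14: R5=14
after OR R3, 3: R3=7|3=7
after SUB R3, 11: R3=7-11=-4
after SUB R5, 2: R5=14-2=12
CMP R5, 0  (cmp 12,0)
JGT L0: taken
after OR R3, 3: R3=(-4)|3=-1
after SUB R3, 11: R3=(-1)-11=-12
after SUB R5, 2: R5=12-2=10
CMP R5, 0  (cmp 10,0)
JGT L0: taken
after OR R3, 3: R3=(-12)|3=-9
after SUB R3, 11: R3=(-9)-11=-20
after SUB R5, 2: R5=10-2=8
CMP R5, 0  (cmp 8,0)
JGT L0: taken
after OR R3, 3: R3=(-20)|3=-17
after SUB R3, 11: R3=(-17)-11=-28
after SUB R5, 2: R5=8-2=6
CMP R5, 0  (cmp 6,0)
JGT L0: taken
after OR R3, 3: R3=(-28)|3=-25
after SUB R3, 11: R3=(-25)-11=-36
after SUB R5, 2: R5=6-2=4
CMP R5, 0  (cmp 4,0)
JGT L0: taken
after OR R3, 3: R3=(-36)|3=-33
after SUB R3, 11: R3=(-33)-11=-44
after SUB R5, 2: R5=4-2=2
CMP R5, 0  (cmp 2,0)
JGT L0: taken
after OR R3, 3: R3=(-44)|3=-41
after SUB R3, 11: R3=(-41)-11=-52
after SUB R5, 2: R5=2-2=0
CMP R5, 0  (cmp 0,0)
JGT L0: not taken
halt.
Total executed instructions: 38.

38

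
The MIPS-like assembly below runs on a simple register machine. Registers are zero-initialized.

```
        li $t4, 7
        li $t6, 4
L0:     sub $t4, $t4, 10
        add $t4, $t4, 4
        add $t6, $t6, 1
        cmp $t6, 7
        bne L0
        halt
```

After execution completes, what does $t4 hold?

after li $t4, 7: $t4=7
after li $t6, 4: $t6=4
after sub $t4, $t4, 10: $t4=7-10=-3
after add $t4, $t4, 4: $t4=(-3)+4=1
after add $t6, $t6, 1: $t6=4+1=5
cmp $t6, 7  (cmp 5,7)
bne L0: taken
after sub $t4, $t4, 10: $t4=1-10=-9
after add $t4, $t4, 4: $t4=(-9)+4=-5
after add $t6, $t6, 1: $t6=5+1=6
cmp $t6, 7  (cmp 6,7)
bne L0: taken
after sub $t4, $t4, 10: $t4=(-5)-10=-15
after add $t4, $t4, 4: $t4=(-15)+4=-11
after add $t6, $t6, 1: $t6=6+1=7
cmp $t6, 7  (cmp 7,7)
bne L0: not taken
halt.

-11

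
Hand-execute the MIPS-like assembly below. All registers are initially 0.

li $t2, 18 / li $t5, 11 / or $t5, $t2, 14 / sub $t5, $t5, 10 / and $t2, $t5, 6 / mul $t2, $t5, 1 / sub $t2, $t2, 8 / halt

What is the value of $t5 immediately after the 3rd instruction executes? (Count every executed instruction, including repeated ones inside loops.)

$t2=18
$t5=11
$t5=18|14=30
After step 3: $t5 = 30.

30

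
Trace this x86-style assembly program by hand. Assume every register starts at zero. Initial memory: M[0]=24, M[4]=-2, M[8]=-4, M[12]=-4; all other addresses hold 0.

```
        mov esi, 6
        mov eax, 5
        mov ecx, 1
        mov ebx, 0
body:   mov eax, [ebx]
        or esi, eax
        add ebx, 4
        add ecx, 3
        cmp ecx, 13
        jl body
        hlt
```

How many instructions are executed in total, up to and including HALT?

29

esi=6
eax=5
ecx=1
ebx=0
eax=M[0]=24
esi=6|24=30
ebx=0+4=4
ecx=1+3=4
cmp ecx, 13  (cmp 4,13)
jl body: taken
eax=M[4]=-2
esi=30|(-2)=-2
ebx=4+4=8
ecx=4+3=7
cmp ecx, 13  (cmp 7,13)
jl body: taken
eax=M[8]=-4
esi=(-2)|(-4)=-2
ebx=8+4=12
ecx=7+3=10
cmp ecx, 13  (cmp 10,13)
jl body: taken
eax=M[12]=-4
esi=(-2)|(-4)=-2
ebx=12+4=16
ecx=10+3=13
cmp ecx, 13  (cmp 13,13)
jl body: not taken
halt.
Total executed instructions: 29.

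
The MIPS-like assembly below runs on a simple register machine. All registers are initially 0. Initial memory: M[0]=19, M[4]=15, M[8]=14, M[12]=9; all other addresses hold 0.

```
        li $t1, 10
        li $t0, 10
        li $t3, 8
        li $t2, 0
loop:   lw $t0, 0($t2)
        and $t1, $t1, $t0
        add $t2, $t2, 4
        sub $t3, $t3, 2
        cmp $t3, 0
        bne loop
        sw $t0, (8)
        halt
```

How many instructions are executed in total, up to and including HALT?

after li $t1, 10: $t1=10
after li $t0, 10: $t0=10
after li $t3, 8: $t3=8
after li $t2, 0: $t2=0
after lw $t0, 0($t2): $t0=M[0]=19
after and $t1, $t1, $t0: $t1=10&19=2
after add $t2, $t2, 4: $t2=0+4=4
after sub $t3, $t3, 2: $t3=8-2=6
cmp $t3, 0  (cmp 6,0)
bne loop: taken
after lw $t0, 0($t2): $t0=M[4]=15
after and $t1, $t1, $t0: $t1=2&15=2
after add $t2, $t2, 4: $t2=4+4=8
after sub $t3, $t3, 2: $t3=6-2=4
cmp $t3, 0  (cmp 4,0)
bne loop: taken
after lw $t0, 0($t2): $t0=M[8]=14
after and $t1, $t1, $t0: $t1=2&14=2
after add $t2, $t2, 4: $t2=8+4=12
after sub $t3, $t3, 2: $t3=4-2=2
cmp $t3, 0  (cmp 2,0)
bne loop: taken
after lw $t0, 0($t2): $t0=M[12]=9
after and $t1, $t1, $t0: $t1=2&9=0
after add $t2, $t2, 4: $t2=12+4=16
after sub $t3, $t3, 2: $t3=2-2=0
cmp $t3, 0  (cmp 0,0)
bne loop: not taken
sw $t0, (8) → M[8]=9
halt.
Total executed instructions: 30.

30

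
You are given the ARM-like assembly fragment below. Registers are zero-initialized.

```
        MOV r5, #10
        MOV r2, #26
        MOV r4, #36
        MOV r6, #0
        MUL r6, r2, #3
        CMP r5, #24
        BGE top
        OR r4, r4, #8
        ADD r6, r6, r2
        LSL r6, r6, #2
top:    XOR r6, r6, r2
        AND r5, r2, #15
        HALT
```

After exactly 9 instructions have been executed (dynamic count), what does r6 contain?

104

r5=10
r2=26
r4=36
r6=0
r6=26*3=78
CMP r5, #24  (cmp 10,24)
BGE top: not taken
r4=36|8=44
r6=78+26=104
After step 9: r6 = 104.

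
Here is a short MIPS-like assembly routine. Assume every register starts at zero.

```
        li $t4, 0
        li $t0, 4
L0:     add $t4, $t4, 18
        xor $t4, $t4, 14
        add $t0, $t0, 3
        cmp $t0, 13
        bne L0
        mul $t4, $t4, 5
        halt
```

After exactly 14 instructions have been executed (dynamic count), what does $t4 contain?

after li $t4, 0: $t4=0
after li $t0, 4: $t0=4
after add $t4, $t4, 18: $t4=0+18=18
after xor $t4, $t4, 14: $t4=18^14=28
after add $t0, $t0, 3: $t0=4+3=7
cmp $t0, 13  (cmp 7,13)
bne L0: taken
after add $t4, $t4, 18: $t4=28+18=46
after xor $t4, $t4, 14: $t4=46^14=32
after add $t0, $t0, 3: $t0=7+3=10
cmp $t0, 13  (cmp 10,13)
bne L0: taken
after add $t4, $t4, 18: $t4=32+18=50
after xor $t4, $t4, 14: $t4=50^14=60
After step 14: $t4 = 60.

60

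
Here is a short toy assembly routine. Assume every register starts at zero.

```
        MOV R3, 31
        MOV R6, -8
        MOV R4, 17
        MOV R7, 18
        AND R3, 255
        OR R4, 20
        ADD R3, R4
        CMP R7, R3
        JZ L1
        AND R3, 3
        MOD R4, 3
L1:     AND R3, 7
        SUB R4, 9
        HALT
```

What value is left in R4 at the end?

after MOV R3, 31: R3=31
after MOV R6, -8: R6=-8
after MOV R4, 17: R4=17
after MOV R7, 18: R7=18
after AND R3, 255: R3=31&255=31
after OR R4, 20: R4=17|20=21
after ADD R3, R4: R3=31+21=52
CMP R7, R3  (cmp 18,52)
JZ L1: not taken
after AND R3, 3: R3=52&3=0
after MOD R4, 3: R4=21%3=0
after AND R3, 7: R3=0&7=0
after SUB R4, 9: R4=0-9=-9
halt.

-9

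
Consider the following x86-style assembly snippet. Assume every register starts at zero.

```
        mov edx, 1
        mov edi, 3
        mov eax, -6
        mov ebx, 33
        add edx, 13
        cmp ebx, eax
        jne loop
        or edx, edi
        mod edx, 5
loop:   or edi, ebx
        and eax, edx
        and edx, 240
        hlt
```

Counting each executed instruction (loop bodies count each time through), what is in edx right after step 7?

14

edx=1
edi=3
eax=-6
ebx=33
edx=1+13=14
cmp ebx, eax  (cmp 33,-6)
jne loop: taken
After step 7: edx = 14.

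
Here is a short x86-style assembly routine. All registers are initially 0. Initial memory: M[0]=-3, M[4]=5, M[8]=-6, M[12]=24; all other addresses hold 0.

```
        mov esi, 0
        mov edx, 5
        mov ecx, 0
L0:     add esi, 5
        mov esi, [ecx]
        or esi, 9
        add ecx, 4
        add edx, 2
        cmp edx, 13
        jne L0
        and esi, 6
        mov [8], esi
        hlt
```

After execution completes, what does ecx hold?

after mov esi, 0: esi=0
after mov edx, 5: edx=5
after mov ecx, 0: ecx=0
after add esi, 5: esi=0+5=5
after mov esi, [ecx]: esi=M[0]=-3
after or esi, 9: esi=(-3)|9=-3
after add ecx, 4: ecx=0+4=4
after add edx, 2: edx=5+2=7
cmp edx, 13  (cmp 7,13)
jne L0: taken
after add esi, 5: esi=(-3)+5=2
after mov esi, [ecx]: esi=M[4]=5
after or esi, 9: esi=5|9=13
after add ecx, 4: ecx=4+4=8
after add edx, 2: edx=7+2=9
cmp edx, 13  (cmp 9,13)
jne L0: taken
after add esi, 5: esi=13+5=18
after mov esi, [ecx]: esi=M[8]=-6
after or esi, 9: esi=(-6)|9=-5
after add ecx, 4: ecx=8+4=12
after add edx, 2: edx=9+2=11
cmp edx, 13  (cmp 11,13)
jne L0: taken
after add esi, 5: esi=(-5)+5=0
after mov esi, [ecx]: esi=M[12]=24
after or esi, 9: esi=24|9=25
after add ecx, 4: ecx=12+4=16
after add edx, 2: edx=11+2=13
cmp edx, 13  (cmp 13,13)
jne L0: not taken
after and esi, 6: esi=25&6=0
mov [8], esi → M[8]=0
halt.

16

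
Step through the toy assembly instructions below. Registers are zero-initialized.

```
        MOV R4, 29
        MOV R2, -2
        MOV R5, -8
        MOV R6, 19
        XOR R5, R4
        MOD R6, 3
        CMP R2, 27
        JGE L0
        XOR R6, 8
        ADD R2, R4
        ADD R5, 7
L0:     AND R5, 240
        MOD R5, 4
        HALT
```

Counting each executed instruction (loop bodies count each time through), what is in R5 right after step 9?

MOV R4, 29 → R4=29
MOV R2, -2 → R2=-2
MOV R5, -8 → R5=-8
MOV R6, 19 → R6=19
XOR R5, R4 → R5=(-8)^29=-27
MOD R6, 3 → R6=19%3=1
CMP R2, 27  (cmp -2,27)
JGE L0: not taken
XOR R6, 8 → R6=1^8=9
After step 9: R5 = -27.

-27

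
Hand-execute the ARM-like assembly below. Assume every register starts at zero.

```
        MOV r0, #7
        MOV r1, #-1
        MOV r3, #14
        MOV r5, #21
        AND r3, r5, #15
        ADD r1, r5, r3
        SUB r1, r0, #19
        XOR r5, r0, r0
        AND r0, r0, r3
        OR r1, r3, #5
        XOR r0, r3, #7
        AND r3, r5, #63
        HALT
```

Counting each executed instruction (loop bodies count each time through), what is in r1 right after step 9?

-12

MOV r0, #7 → r0=7
MOV r1, #-1 → r1=-1
MOV r3, #14 → r3=14
MOV r5, #21 → r5=21
AND r3, r5, #15 → r3=21&15=5
ADD r1, r5, r3 → r1=21+5=26
SUB r1, r0, #19 → r1=7-19=-12
XOR r5, r0, r0 → r5=7^7=0
AND r0, r0, r3 → r0=7&5=5
After step 9: r1 = -12.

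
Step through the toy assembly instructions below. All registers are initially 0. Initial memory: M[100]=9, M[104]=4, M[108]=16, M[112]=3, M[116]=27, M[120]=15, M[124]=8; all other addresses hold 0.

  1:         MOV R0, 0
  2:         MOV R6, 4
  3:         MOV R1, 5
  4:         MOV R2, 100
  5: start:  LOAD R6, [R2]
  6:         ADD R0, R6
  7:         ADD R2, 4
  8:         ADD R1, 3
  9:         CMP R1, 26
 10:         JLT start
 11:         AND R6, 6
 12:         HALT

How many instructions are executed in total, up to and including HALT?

MOV R0, 0 → R0=0
MOV R6, 4 → R6=4
MOV R1, 5 → R1=5
MOV R2, 100 → R2=100
LOAD R6, [R2] → R6=M[100]=9
ADD R0, R6 → R0=0+9=9
ADD R2, 4 → R2=100+4=104
ADD R1, 3 → R1=5+3=8
CMP R1, 26  (cmp 8,26)
JLT start: taken
LOAD R6, [R2] → R6=M[104]=4
ADD R0, R6 → R0=9+4=13
ADD R2, 4 → R2=104+4=108
ADD R1, 3 → R1=8+3=11
CMP R1, 26  (cmp 11,26)
JLT start: taken
LOAD R6, [R2] → R6=M[108]=16
ADD R0, R6 → R0=13+16=29
ADD R2, 4 → R2=108+4=112
ADD R1, 3 → R1=11+3=14
CMP R1, 26  (cmp 14,26)
JLT start: taken
LOAD R6, [R2] → R6=M[112]=3
ADD R0, R6 → R0=29+3=32
ADD R2, 4 → R2=112+4=116
ADD R1, 3 → R1=14+3=17
CMP R1, 26  (cmp 17,26)
JLT start: taken
LOAD R6, [R2] → R6=M[116]=27
ADD R0, R6 → R0=32+27=59
ADD R2, 4 → R2=116+4=120
ADD R1, 3 → R1=17+3=20
CMP R1, 26  (cmp 20,26)
JLT start: taken
LOAD R6, [R2] → R6=M[120]=15
ADD R0, R6 → R0=59+15=74
ADD R2, 4 → R2=120+4=124
ADD R1, 3 → R1=20+3=23
CMP R1, 26  (cmp 23,26)
JLT start: taken
LOAD R6, [R2] → R6=M[124]=8
ADD R0, R6 → R0=74+8=82
ADD R2, 4 → R2=124+4=128
ADD R1, 3 → R1=23+3=26
CMP R1, 26  (cmp 26,26)
JLT start: not taken
AND R6, 6 → R6=8&6=0
halt.
Total executed instructions: 48.

48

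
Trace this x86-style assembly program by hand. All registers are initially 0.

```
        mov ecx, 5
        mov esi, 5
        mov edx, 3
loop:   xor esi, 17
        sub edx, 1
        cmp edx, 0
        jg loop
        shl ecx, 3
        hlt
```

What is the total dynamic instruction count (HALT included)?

ecx=5
esi=5
edx=3
esi=5^17=20
edx=3-1=2
cmp edx, 0  (cmp 2,0)
jg loop: taken
esi=20^17=5
edx=2-1=1
cmp edx, 0  (cmp 1,0)
jg loop: taken
esi=5^17=20
edx=1-1=0
cmp edx, 0  (cmp 0,0)
jg loop: not taken
ecx=5<<3=40
halt.
Total executed instructions: 17.

17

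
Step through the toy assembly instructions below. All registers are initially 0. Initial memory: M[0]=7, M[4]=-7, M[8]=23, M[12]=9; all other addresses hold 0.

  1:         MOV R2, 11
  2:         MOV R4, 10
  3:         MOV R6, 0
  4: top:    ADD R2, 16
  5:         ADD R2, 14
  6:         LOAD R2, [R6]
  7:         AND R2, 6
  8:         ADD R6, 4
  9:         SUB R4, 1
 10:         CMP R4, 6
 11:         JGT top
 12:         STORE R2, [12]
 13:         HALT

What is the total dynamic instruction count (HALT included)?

37

MOV R2, 11 → R2=11
MOV R4, 10 → R4=10
MOV R6, 0 → R6=0
ADD R2, 16 → R2=11+16=27
ADD R2, 14 → R2=27+14=41
LOAD R2, [R6] → R2=M[0]=7
AND R2, 6 → R2=7&6=6
ADD R6, 4 → R6=0+4=4
SUB R4, 1 → R4=10-1=9
CMP R4, 6  (cmp 9,6)
JGT top: taken
ADD R2, 16 → R2=6+16=22
ADD R2, 14 → R2=22+14=36
LOAD R2, [R6] → R2=M[4]=-7
AND R2, 6 → R2=(-7)&6=0
ADD R6, 4 → R6=4+4=8
SUB R4, 1 → R4=9-1=8
CMP R4, 6  (cmp 8,6)
JGT top: taken
ADD R2, 16 → R2=0+16=16
ADD R2, 14 → R2=16+14=30
LOAD R2, [R6] → R2=M[8]=23
AND R2, 6 → R2=23&6=6
ADD R6, 4 → R6=8+4=12
SUB R4, 1 → R4=8-1=7
CMP R4, 6  (cmp 7,6)
JGT top: taken
ADD R2, 16 → R2=6+16=22
ADD R2, 14 → R2=22+14=36
LOAD R2, [R6] → R2=M[12]=9
AND R2, 6 → R2=9&6=0
ADD R6, 4 → R6=12+4=16
SUB R4, 1 → R4=7-1=6
CMP R4, 6  (cmp 6,6)
JGT top: not taken
STORE R2, [12] → M[12]=0
halt.
Total executed instructions: 37.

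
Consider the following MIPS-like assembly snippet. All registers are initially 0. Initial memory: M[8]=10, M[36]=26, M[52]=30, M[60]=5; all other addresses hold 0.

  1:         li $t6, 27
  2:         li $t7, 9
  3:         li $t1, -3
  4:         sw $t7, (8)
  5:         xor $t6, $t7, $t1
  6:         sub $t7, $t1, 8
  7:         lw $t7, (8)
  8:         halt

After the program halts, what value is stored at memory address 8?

9

after li $t6, 27: $t6=27
after li $t7, 9: $t7=9
after li $t1, -3: $t1=-3
sw $t7, (8) → M[8]=9
after xor $t6, $t7, $t1: $t6=9^(-3)=-12
after sub $t7, $t1, 8: $t7=(-3)-8=-11
after lw $t7, (8): $t7=M[8]=9
halt.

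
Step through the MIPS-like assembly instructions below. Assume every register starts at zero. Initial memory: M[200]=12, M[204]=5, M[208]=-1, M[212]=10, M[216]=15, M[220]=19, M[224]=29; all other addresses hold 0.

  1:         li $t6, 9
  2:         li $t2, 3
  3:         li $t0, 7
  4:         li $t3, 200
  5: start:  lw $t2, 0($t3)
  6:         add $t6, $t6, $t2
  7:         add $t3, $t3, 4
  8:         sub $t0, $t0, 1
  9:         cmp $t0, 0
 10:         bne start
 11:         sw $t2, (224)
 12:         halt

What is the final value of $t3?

after li $t6, 9: $t6=9
after li $t2, 3: $t2=3
after li $t0, 7: $t0=7
after li $t3, 200: $t3=200
after lw $t2, 0($t3): $t2=M[200]=12
after add $t6, $t6, $t2: $t6=9+12=21
after add $t3, $t3, 4: $t3=200+4=204
after sub $t0, $t0, 1: $t0=7-1=6
cmp $t0, 0  (cmp 6,0)
bne start: taken
after lw $t2, 0($t3): $t2=M[204]=5
after add $t6, $t6, $t2: $t6=21+5=26
after add $t3, $t3, 4: $t3=204+4=208
after sub $t0, $t0, 1: $t0=6-1=5
cmp $t0, 0  (cmp 5,0)
bne start: taken
after lw $t2, 0($t3): $t2=M[208]=-1
after add $t6, $t6, $t2: $t6=26+(-1)=25
after add $t3, $t3, 4: $t3=208+4=212
after sub $t0, $t0, 1: $t0=5-1=4
cmp $t0, 0  (cmp 4,0)
bne start: taken
after lw $t2, 0($t3): $t2=M[212]=10
after add $t6, $t6, $t2: $t6=25+10=35
after add $t3, $t3, 4: $t3=212+4=216
after sub $t0, $t0, 1: $t0=4-1=3
cmp $t0, 0  (cmp 3,0)
bne start: taken
after lw $t2, 0($t3): $t2=M[216]=15
after add $t6, $t6, $t2: $t6=35+15=50
after add $t3, $t3, 4: $t3=216+4=220
after sub $t0, $t0, 1: $t0=3-1=2
cmp $t0, 0  (cmp 2,0)
bne start: taken
after lw $t2, 0($t3): $t2=M[220]=19
after add $t6, $t6, $t2: $t6=50+19=69
after add $t3, $t3, 4: $t3=220+4=224
after sub $t0, $t0, 1: $t0=2-1=1
cmp $t0, 0  (cmp 1,0)
bne start: taken
after lw $t2, 0($t3): $t2=M[224]=29
after add $t6, $t6, $t2: $t6=69+29=98
after add $t3, $t3, 4: $t3=224+4=228
after sub $t0, $t0, 1: $t0=1-1=0
cmp $t0, 0  (cmp 0,0)
bne start: not taken
sw $t2, (224) → M[224]=29
halt.

228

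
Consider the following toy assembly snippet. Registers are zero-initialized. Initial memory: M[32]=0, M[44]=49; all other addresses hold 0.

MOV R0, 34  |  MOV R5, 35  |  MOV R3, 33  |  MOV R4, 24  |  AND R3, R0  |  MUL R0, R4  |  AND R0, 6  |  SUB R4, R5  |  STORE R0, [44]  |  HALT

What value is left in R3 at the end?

R0=34
R5=35
R3=33
R4=24
R3=33&34=32
R0=34*24=816
R0=816&6=0
R4=24-35=-11
STORE R0, [44] → M[44]=0
halt.

32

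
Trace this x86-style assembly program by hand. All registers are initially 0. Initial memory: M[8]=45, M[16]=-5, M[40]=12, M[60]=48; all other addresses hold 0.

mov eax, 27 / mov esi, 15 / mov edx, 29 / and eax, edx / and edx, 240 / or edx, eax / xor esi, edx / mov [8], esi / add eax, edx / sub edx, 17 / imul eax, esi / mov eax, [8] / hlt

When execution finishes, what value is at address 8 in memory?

eax=27
esi=15
edx=29
eax=27&29=25
edx=29&240=16
edx=16|25=25
esi=15^25=22
mov [8], esi → M[8]=22
eax=25+25=50
edx=25-17=8
eax=50*22=1100
eax=M[8]=22
halt.

22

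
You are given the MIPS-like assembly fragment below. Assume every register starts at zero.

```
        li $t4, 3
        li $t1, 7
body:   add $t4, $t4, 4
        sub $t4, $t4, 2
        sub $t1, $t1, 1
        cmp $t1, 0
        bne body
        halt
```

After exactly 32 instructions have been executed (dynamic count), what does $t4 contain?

li $t4, 3 → $t4=3
li $t1, 7 → $t1=7
add $t4, $t4, 4 → $t4=3+4=7
sub $t4, $t4, 2 → $t4=7-2=5
sub $t1, $t1, 1 → $t1=7-1=6
cmp $t1, 0  (cmp 6,0)
bne body: taken
add $t4, $t4, 4 → $t4=5+4=9
sub $t4, $t4, 2 → $t4=9-2=7
sub $t1, $t1, 1 → $t1=6-1=5
cmp $t1, 0  (cmp 5,0)
bne body: taken
add $t4, $t4, 4 → $t4=7+4=11
sub $t4, $t4, 2 → $t4=11-2=9
sub $t1, $t1, 1 → $t1=5-1=4
cmp $t1, 0  (cmp 4,0)
bne body: taken
add $t4, $t4, 4 → $t4=9+4=13
sub $t4, $t4, 2 → $t4=13-2=11
sub $t1, $t1, 1 → $t1=4-1=3
cmp $t1, 0  (cmp 3,0)
bne body: taken
add $t4, $t4, 4 → $t4=11+4=15
sub $t4, $t4, 2 → $t4=15-2=13
sub $t1, $t1, 1 → $t1=3-1=2
cmp $t1, 0  (cmp 2,0)
bne body: taken
add $t4, $t4, 4 → $t4=13+4=17
sub $t4, $t4, 2 → $t4=17-2=15
sub $t1, $t1, 1 → $t1=2-1=1
cmp $t1, 0  (cmp 1,0)
bne body: taken
After step 32: $t4 = 15.

15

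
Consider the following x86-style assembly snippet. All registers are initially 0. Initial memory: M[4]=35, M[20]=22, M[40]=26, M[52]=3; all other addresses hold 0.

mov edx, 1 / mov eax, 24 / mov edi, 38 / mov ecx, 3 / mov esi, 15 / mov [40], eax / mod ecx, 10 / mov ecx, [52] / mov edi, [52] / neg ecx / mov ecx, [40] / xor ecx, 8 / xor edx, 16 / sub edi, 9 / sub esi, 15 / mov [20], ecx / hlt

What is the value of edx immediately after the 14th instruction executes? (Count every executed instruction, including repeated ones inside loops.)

17

after mov edx, 1: edx=1
after mov eax, 24: eax=24
after mov edi, 38: edi=38
after mov ecx, 3: ecx=3
after mov esi, 15: esi=15
mov [40], eax → M[40]=24
after mod ecx, 10: ecx=3%10=3
after mov ecx, [52]: ecx=M[52]=3
after mov edi, [52]: edi=M[52]=3
after neg ecx: ecx=-(3)=-3
after mov ecx, [40]: ecx=M[40]=24
after xor ecx, 8: ecx=24^8=16
after xor edx, 16: edx=1^16=17
after sub edi, 9: edi=3-9=-6
After step 14: edx = 17.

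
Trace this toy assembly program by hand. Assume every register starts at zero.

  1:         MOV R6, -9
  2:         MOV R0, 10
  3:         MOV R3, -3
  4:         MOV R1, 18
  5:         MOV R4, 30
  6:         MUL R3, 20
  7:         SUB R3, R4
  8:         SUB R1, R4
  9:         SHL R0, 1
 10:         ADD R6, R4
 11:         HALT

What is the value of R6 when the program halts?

21

R6=-9
R0=10
R3=-3
R1=18
R4=30
R3=(-3)*20=-60
R3=(-60)-30=-90
R1=18-30=-12
R0=10<<1=20
R6=(-9)+30=21
halt.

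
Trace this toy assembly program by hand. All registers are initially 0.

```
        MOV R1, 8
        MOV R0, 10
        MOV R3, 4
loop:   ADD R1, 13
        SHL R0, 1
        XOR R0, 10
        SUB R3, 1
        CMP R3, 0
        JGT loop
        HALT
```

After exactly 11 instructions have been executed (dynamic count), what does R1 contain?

after MOV R1, 8: R1=8
after MOV R0, 10: R0=10
after MOV R3, 4: R3=4
after ADD R1, 13: R1=8+13=21
after SHL R0, 1: R0=10<<1=20
after XOR R0, 10: R0=20^10=30
after SUB R3, 1: R3=4-1=3
CMP R3, 0  (cmp 3,0)
JGT loop: taken
after ADD R1, 13: R1=21+13=34
after SHL R0, 1: R0=30<<1=60
After step 11: R1 = 34.

34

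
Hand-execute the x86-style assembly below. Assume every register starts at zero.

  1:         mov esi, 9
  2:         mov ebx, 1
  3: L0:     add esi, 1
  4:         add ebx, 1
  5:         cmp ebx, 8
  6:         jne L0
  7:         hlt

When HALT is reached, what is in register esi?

16

after mov esi, 9: esi=9
after mov ebx, 1: ebx=1
after add esi, 1: esi=9+1=10
after add ebx, 1: ebx=1+1=2
cmp ebx, 8  (cmp 2,8)
jne L0: taken
after add esi, 1: esi=10+1=11
after add ebx, 1: ebx=2+1=3
cmp ebx, 8  (cmp 3,8)
jne L0: taken
after add esi, 1: esi=11+1=12
after add ebx, 1: ebx=3+1=4
cmp ebx, 8  (cmp 4,8)
jne L0: taken
after add esi, 1: esi=12+1=13
after add ebx, 1: ebx=4+1=5
cmp ebx, 8  (cmp 5,8)
jne L0: taken
after add esi, 1: esi=13+1=14
after add ebx, 1: ebx=5+1=6
cmp ebx, 8  (cmp 6,8)
jne L0: taken
after add esi, 1: esi=14+1=15
after add ebx, 1: ebx=6+1=7
cmp ebx, 8  (cmp 7,8)
jne L0: taken
after add esi, 1: esi=15+1=16
after add ebx, 1: ebx=7+1=8
cmp ebx, 8  (cmp 8,8)
jne L0: not taken
halt.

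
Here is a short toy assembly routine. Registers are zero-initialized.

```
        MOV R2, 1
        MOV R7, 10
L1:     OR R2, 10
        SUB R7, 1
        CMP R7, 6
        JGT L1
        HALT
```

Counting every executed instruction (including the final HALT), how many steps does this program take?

19

after MOV R2, 1: R2=1
after MOV R7, 10: R7=10
after OR R2, 10: R2=1|10=11
after SUB R7, 1: R7=10-1=9
CMP R7, 6  (cmp 9,6)
JGT L1: taken
after OR R2, 10: R2=11|10=11
after SUB R7, 1: R7=9-1=8
CMP R7, 6  (cmp 8,6)
JGT L1: taken
after OR R2, 10: R2=11|10=11
after SUB R7, 1: R7=8-1=7
CMP R7, 6  (cmp 7,6)
JGT L1: taken
after OR R2, 10: R2=11|10=11
after SUB R7, 1: R7=7-1=6
CMP R7, 6  (cmp 6,6)
JGT L1: not taken
halt.
Total executed instructions: 19.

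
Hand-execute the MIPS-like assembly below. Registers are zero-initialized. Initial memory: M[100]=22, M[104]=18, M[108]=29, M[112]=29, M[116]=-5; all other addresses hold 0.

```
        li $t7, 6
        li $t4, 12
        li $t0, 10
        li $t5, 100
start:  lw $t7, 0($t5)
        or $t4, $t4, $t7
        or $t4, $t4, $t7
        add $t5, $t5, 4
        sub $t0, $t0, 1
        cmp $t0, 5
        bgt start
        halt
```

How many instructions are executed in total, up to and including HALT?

40

after li $t7, 6: $t7=6
after li $t4, 12: $t4=12
after li $t0, 10: $t0=10
after li $t5, 100: $t5=100
after lw $t7, 0($t5): $t7=M[100]=22
after or $t4, $t4, $t7: $t4=12|22=30
after or $t4, $t4, $t7: $t4=30|22=30
after add $t5, $t5, 4: $t5=100+4=104
after sub $t0, $t0, 1: $t0=10-1=9
cmp $t0, 5  (cmp 9,5)
bgt start: taken
after lw $t7, 0($t5): $t7=M[104]=18
after or $t4, $t4, $t7: $t4=30|18=30
after or $t4, $t4, $t7: $t4=30|18=30
after add $t5, $t5, 4: $t5=104+4=108
after sub $t0, $t0, 1: $t0=9-1=8
cmp $t0, 5  (cmp 8,5)
bgt start: taken
after lw $t7, 0($t5): $t7=M[108]=29
after or $t4, $t4, $t7: $t4=30|29=31
after or $t4, $t4, $t7: $t4=31|29=31
after add $t5, $t5, 4: $t5=108+4=112
after sub $t0, $t0, 1: $t0=8-1=7
cmp $t0, 5  (cmp 7,5)
bgt start: taken
after lw $t7, 0($t5): $t7=M[112]=29
after or $t4, $t4, $t7: $t4=31|29=31
after or $t4, $t4, $t7: $t4=31|29=31
after add $t5, $t5, 4: $t5=112+4=116
after sub $t0, $t0, 1: $t0=7-1=6
cmp $t0, 5  (cmp 6,5)
bgt start: taken
after lw $t7, 0($t5): $t7=M[116]=-5
after or $t4, $t4, $t7: $t4=31|(-5)=-1
after or $t4, $t4, $t7: $t4=(-1)|(-5)=-1
after add $t5, $t5, 4: $t5=116+4=120
after sub $t0, $t0, 1: $t0=6-1=5
cmp $t0, 5  (cmp 5,5)
bgt start: not taken
halt.
Total executed instructions: 40.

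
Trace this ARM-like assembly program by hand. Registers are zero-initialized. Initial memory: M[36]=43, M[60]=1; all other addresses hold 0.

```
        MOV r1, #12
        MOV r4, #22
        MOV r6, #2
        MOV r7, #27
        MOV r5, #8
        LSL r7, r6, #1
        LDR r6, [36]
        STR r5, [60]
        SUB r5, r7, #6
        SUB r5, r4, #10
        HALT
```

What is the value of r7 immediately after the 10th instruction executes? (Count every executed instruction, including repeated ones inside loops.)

4

r1=12
r4=22
r6=2
r7=27
r5=8
r7=2<<1=4
r6=M[36]=43
STR r5, [60] → M[60]=8
r5=4-6=-2
r5=22-10=12
After step 10: r7 = 4.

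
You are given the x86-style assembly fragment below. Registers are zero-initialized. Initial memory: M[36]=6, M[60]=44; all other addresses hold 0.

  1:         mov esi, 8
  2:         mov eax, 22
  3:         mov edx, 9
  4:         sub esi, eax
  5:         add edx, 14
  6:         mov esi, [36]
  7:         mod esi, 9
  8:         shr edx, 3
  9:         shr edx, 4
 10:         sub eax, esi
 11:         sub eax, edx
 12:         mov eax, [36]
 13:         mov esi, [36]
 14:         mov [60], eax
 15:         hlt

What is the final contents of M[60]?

mov esi, 8 → esi=8
mov eax, 22 → eax=22
mov edx, 9 → edx=9
sub esi, eax → esi=8-22=-14
add edx, 14 → edx=9+14=23
mov esi, [36] → esi=M[36]=6
mod esi, 9 → esi=6%9=6
shr edx, 3 → edx=23>>3=2
shr edx, 4 → edx=2>>4=0
sub eax, esi → eax=22-6=16
sub eax, edx → eax=16-0=16
mov eax, [36] → eax=M[36]=6
mov esi, [36] → esi=M[36]=6
mov [60], eax → M[60]=6
halt.

6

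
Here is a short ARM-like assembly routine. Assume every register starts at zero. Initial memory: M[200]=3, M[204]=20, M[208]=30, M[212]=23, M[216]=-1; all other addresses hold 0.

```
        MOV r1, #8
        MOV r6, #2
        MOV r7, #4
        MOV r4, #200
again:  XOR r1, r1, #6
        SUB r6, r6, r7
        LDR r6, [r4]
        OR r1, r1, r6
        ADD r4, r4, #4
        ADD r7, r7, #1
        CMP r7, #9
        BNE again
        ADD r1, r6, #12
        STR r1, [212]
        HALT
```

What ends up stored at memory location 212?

r1=8
r6=2
r7=4
r4=200
r1=8^6=14
r6=2-4=-2
r6=M[200]=3
r1=14|3=15
r4=200+4=204
r7=4+1=5
CMP r7, #9  (cmp 5,9)
BNE again: taken
r1=15^6=9
r6=3-5=-2
r6=M[204]=20
r1=9|20=29
r4=204+4=208
r7=5+1=6
CMP r7, #9  (cmp 6,9)
BNE again: taken
r1=29^6=27
r6=20-6=14
r6=M[208]=30
r1=27|30=31
r4=208+4=212
r7=6+1=7
CMP r7, #9  (cmp 7,9)
BNE again: taken
r1=31^6=25
r6=30-7=23
r6=M[212]=23
r1=25|23=31
r4=212+4=216
r7=7+1=8
CMP r7, #9  (cmp 8,9)
BNE again: taken
r1=31^6=25
r6=23-8=15
r6=M[216]=-1
r1=25|(-1)=-1
r4=216+4=220
r7=8+1=9
CMP r7, #9  (cmp 9,9)
BNE again: not taken
r1=(-1)+12=11
STR r1, [212] → M[212]=11
halt.

11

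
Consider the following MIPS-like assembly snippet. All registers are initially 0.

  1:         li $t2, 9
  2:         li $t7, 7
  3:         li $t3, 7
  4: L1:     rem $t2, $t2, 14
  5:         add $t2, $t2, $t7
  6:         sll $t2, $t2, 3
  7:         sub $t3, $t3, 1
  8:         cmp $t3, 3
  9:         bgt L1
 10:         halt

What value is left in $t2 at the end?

72

after li $t2, 9: $t2=9
after li $t7, 7: $t7=7
after li $t3, 7: $t3=7
after rem $t2, $t2, 14: $t2=9%14=9
after add $t2, $t2, $t7: $t2=9+7=16
after sll $t2, $t2, 3: $t2=16<<3=128
after sub $t3, $t3, 1: $t3=7-1=6
cmp $t3, 3  (cmp 6,3)
bgt L1: taken
after rem $t2, $t2, 14: $t2=128%14=2
after add $t2, $t2, $t7: $t2=2+7=9
after sll $t2, $t2, 3: $t2=9<<3=72
after sub $t3, $t3, 1: $t3=6-1=5
cmp $t3, 3  (cmp 5,3)
bgt L1: taken
after rem $t2, $t2, 14: $t2=72%14=2
after add $t2, $t2, $t7: $t2=2+7=9
after sll $t2, $t2, 3: $t2=9<<3=72
after sub $t3, $t3, 1: $t3=5-1=4
cmp $t3, 3  (cmp 4,3)
bgt L1: taken
after rem $t2, $t2, 14: $t2=72%14=2
after add $t2, $t2, $t7: $t2=2+7=9
after sll $t2, $t2, 3: $t2=9<<3=72
after sub $t3, $t3, 1: $t3=4-1=3
cmp $t3, 3  (cmp 3,3)
bgt L1: not taken
halt.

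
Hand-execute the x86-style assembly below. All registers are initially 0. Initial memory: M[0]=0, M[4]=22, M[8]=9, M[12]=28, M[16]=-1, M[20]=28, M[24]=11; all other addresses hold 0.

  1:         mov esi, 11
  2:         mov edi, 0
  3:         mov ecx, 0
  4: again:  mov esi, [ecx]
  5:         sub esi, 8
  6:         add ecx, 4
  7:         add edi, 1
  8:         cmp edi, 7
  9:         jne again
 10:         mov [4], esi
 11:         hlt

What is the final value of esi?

esi=11
edi=0
ecx=0
esi=M[0]=0
esi=0-8=-8
ecx=0+4=4
edi=0+1=1
cmp edi, 7  (cmp 1,7)
jne again: taken
esi=M[4]=22
esi=22-8=14
ecx=4+4=8
edi=1+1=2
cmp edi, 7  (cmp 2,7)
jne again: taken
esi=M[8]=9
esi=9-8=1
ecx=8+4=12
edi=2+1=3
cmp edi, 7  (cmp 3,7)
jne again: taken
esi=M[12]=28
esi=28-8=20
ecx=12+4=16
edi=3+1=4
cmp edi, 7  (cmp 4,7)
jne again: taken
esi=M[16]=-1
esi=(-1)-8=-9
ecx=16+4=20
edi=4+1=5
cmp edi, 7  (cmp 5,7)
jne again: taken
esi=M[20]=28
esi=28-8=20
ecx=20+4=24
edi=5+1=6
cmp edi, 7  (cmp 6,7)
jne again: taken
esi=M[24]=11
esi=11-8=3
ecx=24+4=28
edi=6+1=7
cmp edi, 7  (cmp 7,7)
jne again: not taken
mov [4], esi → M[4]=3
halt.

3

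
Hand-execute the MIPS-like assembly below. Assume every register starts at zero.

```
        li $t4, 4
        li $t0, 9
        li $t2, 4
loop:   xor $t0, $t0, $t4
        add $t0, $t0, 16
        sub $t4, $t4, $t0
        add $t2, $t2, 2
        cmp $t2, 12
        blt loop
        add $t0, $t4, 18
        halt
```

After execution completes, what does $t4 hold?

-43

after li $t4, 4: $t4=4
after li $t0, 9: $t0=9
after li $t2, 4: $t2=4
after xor $t0, $t0, $t4: $t0=9^4=13
after add $t0, $t0, 16: $t0=13+16=29
after sub $t4, $t4, $t0: $t4=4-29=-25
after add $t2, $t2, 2: $t2=4+2=6
cmp $t2, 12  (cmp 6,12)
blt loop: taken
after xor $t0, $t0, $t4: $t0=29^(-25)=-6
after add $t0, $t0, 16: $t0=(-6)+16=10
after sub $t4, $t4, $t0: $t4=(-25)-10=-35
after add $t2, $t2, 2: $t2=6+2=8
cmp $t2, 12  (cmp 8,12)
blt loop: taken
after xor $t0, $t0, $t4: $t0=10^(-35)=-41
after add $t0, $t0, 16: $t0=(-41)+16=-25
after sub $t4, $t4, $t0: $t4=(-35)-(-25)=-10
after add $t2, $t2, 2: $t2=8+2=10
cmp $t2, 12  (cmp 10,12)
blt loop: taken
after xor $t0, $t0, $t4: $t0=(-25)^(-10)=17
after add $t0, $t0, 16: $t0=17+16=33
after sub $t4, $t4, $t0: $t4=(-10)-33=-43
after add $t2, $t2, 2: $t2=10+2=12
cmp $t2, 12  (cmp 12,12)
blt loop: not taken
after add $t0, $t4, 18: $t0=(-43)+18=-25
halt.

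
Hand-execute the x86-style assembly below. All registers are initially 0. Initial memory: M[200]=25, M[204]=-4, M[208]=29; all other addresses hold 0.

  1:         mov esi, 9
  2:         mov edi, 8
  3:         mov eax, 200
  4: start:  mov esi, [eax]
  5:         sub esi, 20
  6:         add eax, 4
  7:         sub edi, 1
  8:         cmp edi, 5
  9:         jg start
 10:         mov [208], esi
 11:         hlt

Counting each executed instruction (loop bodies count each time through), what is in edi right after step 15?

6

mov esi, 9 → esi=9
mov edi, 8 → edi=8
mov eax, 200 → eax=200
mov esi, [eax] → esi=M[200]=25
sub esi, 20 → esi=25-20=5
add eax, 4 → eax=200+4=204
sub edi, 1 → edi=8-1=7
cmp edi, 5  (cmp 7,5)
jg start: taken
mov esi, [eax] → esi=M[204]=-4
sub esi, 20 → esi=(-4)-20=-24
add eax, 4 → eax=204+4=208
sub edi, 1 → edi=7-1=6
cmp edi, 5  (cmp 6,5)
jg start: taken
After step 15: edi = 6.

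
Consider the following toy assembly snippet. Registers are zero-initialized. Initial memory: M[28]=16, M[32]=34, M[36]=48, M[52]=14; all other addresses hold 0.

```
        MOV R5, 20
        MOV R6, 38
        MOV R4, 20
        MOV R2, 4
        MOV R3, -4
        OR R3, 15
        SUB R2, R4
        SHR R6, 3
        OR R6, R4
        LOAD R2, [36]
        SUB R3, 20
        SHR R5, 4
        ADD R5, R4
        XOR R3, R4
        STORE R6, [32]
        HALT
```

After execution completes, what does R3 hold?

-1

R5=20
R6=38
R4=20
R2=4
R3=-4
R3=(-4)|15=-1
R2=4-20=-16
R6=38>>3=4
R6=4|20=20
R2=M[36]=48
R3=(-1)-20=-21
R5=20>>4=1
R5=1+20=21
R3=(-21)^20=-1
STORE R6, [32] → M[32]=20
halt.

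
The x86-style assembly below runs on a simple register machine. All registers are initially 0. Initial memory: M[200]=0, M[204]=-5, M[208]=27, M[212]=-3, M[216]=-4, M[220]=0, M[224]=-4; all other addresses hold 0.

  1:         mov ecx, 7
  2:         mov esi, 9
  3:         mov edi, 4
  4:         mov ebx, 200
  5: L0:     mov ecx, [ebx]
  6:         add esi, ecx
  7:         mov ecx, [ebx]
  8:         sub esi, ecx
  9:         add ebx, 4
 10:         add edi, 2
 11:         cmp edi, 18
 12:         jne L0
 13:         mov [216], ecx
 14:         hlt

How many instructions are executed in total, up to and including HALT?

after mov ecx, 7: ecx=7
after mov esi, 9: esi=9
after mov edi, 4: edi=4
after mov ebx, 200: ebx=200
after mov ecx, [ebx]: ecx=M[200]=0
after add esi, ecx: esi=9+0=9
after mov ecx, [ebx]: ecx=M[200]=0
after sub esi, ecx: esi=9-0=9
after add ebx, 4: ebx=200+4=204
after add edi, 2: edi=4+2=6
cmp edi, 18  (cmp 6,18)
jne L0: taken
after mov ecx, [ebx]: ecx=M[204]=-5
after add esi, ecx: esi=9+(-5)=4
after mov ecx, [ebx]: ecx=M[204]=-5
after sub esi, ecx: esi=4-(-5)=9
after add ebx, 4: ebx=204+4=208
after add edi, 2: edi=6+2=8
cmp edi, 18  (cmp 8,18)
jne L0: taken
after mov ecx, [ebx]: ecx=M[208]=27
after add esi, ecx: esi=9+27=36
after mov ecx, [ebx]: ecx=M[208]=27
after sub esi, ecx: esi=36-27=9
after add ebx, 4: ebx=208+4=212
after add edi, 2: edi=8+2=10
cmp edi, 18  (cmp 10,18)
jne L0: taken
after mov ecx, [ebx]: ecx=M[212]=-3
after add esi, ecx: esi=9+(-3)=6
after mov ecx, [ebx]: ecx=M[212]=-3
after sub esi, ecx: esi=6-(-3)=9
after add ebx, 4: ebx=212+4=216
after add edi, 2: edi=10+2=12
cmp edi, 18  (cmp 12,18)
jne L0: taken
after mov ecx, [ebx]: ecx=M[216]=-4
after add esi, ecx: esi=9+(-4)=5
after mov ecx, [ebx]: ecx=M[216]=-4
after sub esi, ecx: esi=5-(-4)=9
after add ebx, 4: ebx=216+4=220
after add edi, 2: edi=12+2=14
cmp edi, 18  (cmp 14,18)
jne L0: taken
after mov ecx, [ebx]: ecx=M[220]=0
after add esi, ecx: esi=9+0=9
after mov ecx, [ebx]: ecx=M[220]=0
after sub esi, ecx: esi=9-0=9
after add ebx, 4: ebx=220+4=224
after add edi, 2: edi=14+2=16
cmp edi, 18  (cmp 16,18)
jne L0: taken
after mov ecx, [ebx]: ecx=M[224]=-4
after add esi, ecx: esi=9+(-4)=5
after mov ecx, [ebx]: ecx=M[224]=-4
after sub esi, ecx: esi=5-(-4)=9
after add ebx, 4: ebx=224+4=228
after add edi, 2: edi=16+2=18
cmp edi, 18  (cmp 18,18)
jne L0: not taken
mov [216], ecx → M[216]=-4
halt.
Total executed instructions: 62.

62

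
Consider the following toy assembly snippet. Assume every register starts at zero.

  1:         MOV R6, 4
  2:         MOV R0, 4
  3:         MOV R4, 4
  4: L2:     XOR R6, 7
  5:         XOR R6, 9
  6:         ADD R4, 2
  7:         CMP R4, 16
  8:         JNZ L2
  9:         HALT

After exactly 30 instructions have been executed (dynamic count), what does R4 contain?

after MOV R6, 4: R6=4
after MOV R0, 4: R0=4
after MOV R4, 4: R4=4
after XOR R6, 7: R6=4^7=3
after XOR R6, 9: R6=3^9=10
after ADD R4, 2: R4=4+2=6
CMP R4, 16  (cmp 6,16)
JNZ L2: taken
after XOR R6, 7: R6=10^7=13
after XOR R6, 9: R6=13^9=4
after ADD R4, 2: R4=6+2=8
CMP R4, 16  (cmp 8,16)
JNZ L2: taken
after XOR R6, 7: R6=4^7=3
after XOR R6, 9: R6=3^9=10
after ADD R4, 2: R4=8+2=10
CMP R4, 16  (cmp 10,16)
JNZ L2: taken
after XOR R6, 7: R6=10^7=13
after XOR R6, 9: R6=13^9=4
after ADD R4, 2: R4=10+2=12
CMP R4, 16  (cmp 12,16)
JNZ L2: taken
after XOR R6, 7: R6=4^7=3
after XOR R6, 9: R6=3^9=10
after ADD R4, 2: R4=12+2=14
CMP R4, 16  (cmp 14,16)
JNZ L2: taken
after XOR R6, 7: R6=10^7=13
after XOR R6, 9: R6=13^9=4
After step 30: R4 = 14.

14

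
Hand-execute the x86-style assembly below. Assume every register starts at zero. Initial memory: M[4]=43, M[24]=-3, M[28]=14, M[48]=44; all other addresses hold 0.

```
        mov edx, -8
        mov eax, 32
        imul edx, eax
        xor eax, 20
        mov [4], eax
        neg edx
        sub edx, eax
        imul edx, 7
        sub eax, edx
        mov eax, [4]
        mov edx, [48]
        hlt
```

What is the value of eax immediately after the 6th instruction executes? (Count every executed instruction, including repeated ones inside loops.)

mov edx, -8 → edx=-8
mov eax, 32 → eax=32
imul edx, eax → edx=(-8)*32=-256
xor eax, 20 → eax=32^20=52
mov [4], eax → M[4]=52
neg edx → edx=-(-256)=256
After step 6: eax = 52.

52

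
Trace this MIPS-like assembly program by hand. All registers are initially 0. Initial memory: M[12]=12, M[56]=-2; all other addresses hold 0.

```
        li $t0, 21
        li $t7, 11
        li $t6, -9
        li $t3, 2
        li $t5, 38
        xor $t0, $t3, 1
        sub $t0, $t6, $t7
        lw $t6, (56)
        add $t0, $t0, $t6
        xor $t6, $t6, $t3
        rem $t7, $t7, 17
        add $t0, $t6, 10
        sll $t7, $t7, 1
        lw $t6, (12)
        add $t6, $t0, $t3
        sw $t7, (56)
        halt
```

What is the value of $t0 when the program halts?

6

li $t0, 21 → $t0=21
li $t7, 11 → $t7=11
li $t6, -9 → $t6=-9
li $t3, 2 → $t3=2
li $t5, 38 → $t5=38
xor $t0, $t3, 1 → $t0=2^1=3
sub $t0, $t6, $t7 → $t0=(-9)-11=-20
lw $t6, (56) → $t6=M[56]=-2
add $t0, $t0, $t6 → $t0=(-20)+(-2)=-22
xor $t6, $t6, $t3 → $t6=(-2)^2=-4
rem $t7, $t7, 17 → $t7=11%17=11
add $t0, $t6, 10 → $t0=(-4)+10=6
sll $t7, $t7, 1 → $t7=11<<1=22
lw $t6, (12) → $t6=M[12]=12
add $t6, $t0, $t3 → $t6=6+2=8
sw $t7, (56) → M[56]=22
halt.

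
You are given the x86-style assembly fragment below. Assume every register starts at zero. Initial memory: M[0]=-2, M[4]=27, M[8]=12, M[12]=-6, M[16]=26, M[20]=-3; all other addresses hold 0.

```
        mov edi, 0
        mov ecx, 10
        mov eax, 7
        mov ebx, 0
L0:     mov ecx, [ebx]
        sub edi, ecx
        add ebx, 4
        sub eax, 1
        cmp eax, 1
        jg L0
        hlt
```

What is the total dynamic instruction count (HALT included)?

edi=0
ecx=10
eax=7
ebx=0
ecx=M[0]=-2
edi=0-(-2)=2
ebx=0+4=4
eax=7-1=6
cmp eax, 1  (cmp 6,1)
jg L0: taken
ecx=M[4]=27
edi=2-27=-25
ebx=4+4=8
eax=6-1=5
cmp eax, 1  (cmp 5,1)
jg L0: taken
ecx=M[8]=12
edi=(-25)-12=-37
ebx=8+4=12
eax=5-1=4
cmp eax, 1  (cmp 4,1)
jg L0: taken
ecx=M[12]=-6
edi=(-37)-(-6)=-31
ebx=12+4=16
eax=4-1=3
cmp eax, 1  (cmp 3,1)
jg L0: taken
ecx=M[16]=26
edi=(-31)-26=-57
ebx=16+4=20
eax=3-1=2
cmp eax, 1  (cmp 2,1)
jg L0: taken
ecx=M[20]=-3
edi=(-57)-(-3)=-54
ebx=20+4=24
eax=2-1=1
cmp eax, 1  (cmp 1,1)
jg L0: not taken
halt.
Total executed instructions: 41.

41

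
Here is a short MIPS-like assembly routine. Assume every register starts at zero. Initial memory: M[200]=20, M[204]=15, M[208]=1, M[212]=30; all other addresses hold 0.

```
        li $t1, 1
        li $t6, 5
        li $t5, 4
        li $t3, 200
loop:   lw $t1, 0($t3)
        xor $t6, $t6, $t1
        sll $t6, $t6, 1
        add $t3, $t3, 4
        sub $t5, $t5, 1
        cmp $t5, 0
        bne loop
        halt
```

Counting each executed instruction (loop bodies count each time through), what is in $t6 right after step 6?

17

after li $t1, 1: $t1=1
after li $t6, 5: $t6=5
after li $t5, 4: $t5=4
after li $t3, 200: $t3=200
after lw $t1, 0($t3): $t1=M[200]=20
after xor $t6, $t6, $t1: $t6=5^20=17
After step 6: $t6 = 17.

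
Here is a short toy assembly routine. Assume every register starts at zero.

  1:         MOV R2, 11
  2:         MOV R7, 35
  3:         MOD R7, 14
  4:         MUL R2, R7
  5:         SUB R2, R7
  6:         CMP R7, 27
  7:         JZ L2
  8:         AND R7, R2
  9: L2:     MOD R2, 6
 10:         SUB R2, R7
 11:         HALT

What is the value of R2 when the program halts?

-2

R2=11
R7=35
R7=35%14=7
R2=11*7=77
R2=77-7=70
CMP R7, 27  (cmp 7,27)
JZ L2: not taken
R7=7&70=6
R2=70%6=4
R2=4-6=-2
halt.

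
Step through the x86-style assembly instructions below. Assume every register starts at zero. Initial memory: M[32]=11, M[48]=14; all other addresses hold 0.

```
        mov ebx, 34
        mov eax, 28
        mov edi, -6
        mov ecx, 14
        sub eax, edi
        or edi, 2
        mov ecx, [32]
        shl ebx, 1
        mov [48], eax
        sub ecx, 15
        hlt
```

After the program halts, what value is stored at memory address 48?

34

mov ebx, 34 → ebx=34
mov eax, 28 → eax=28
mov edi, -6 → edi=-6
mov ecx, 14 → ecx=14
sub eax, edi → eax=28-(-6)=34
or edi, 2 → edi=(-6)|2=-6
mov ecx, [32] → ecx=M[32]=11
shl ebx, 1 → ebx=34<<1=68
mov [48], eax → M[48]=34
sub ecx, 15 → ecx=11-15=-4
halt.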